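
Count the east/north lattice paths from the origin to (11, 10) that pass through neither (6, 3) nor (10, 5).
Number of paths = 275730

Inclusion–exclusion. Total paths: C(21, 11) = 352716. Through P₁: C(9, 6)·C(12, 5) = 66528. Through P₂: C(15, 10)·C(6, 1) = 18018. Since P₁ is strictly southwest of P₂, a monotone path through both must visit P₁ then P₂; paths through both = C(9, 6)·C(6, 4)·C(6, 1) = 7560. Avoid both = 352716 − 66528 − 18018 + 7560 = 275730.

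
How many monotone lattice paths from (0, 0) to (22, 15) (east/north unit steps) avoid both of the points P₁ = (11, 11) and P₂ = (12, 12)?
Number of paths = 8031403568

Inclusion–exclusion. Total paths: C(37, 22) = 9364199760. Through P₁: C(22, 11)·C(15, 11) = 962914680. Through P₂: C(24, 12)·C(13, 10) = 773388616. Since P₁ is strictly southwest of P₂, a monotone path through both must visit P₁ then P₂; paths through both = C(22, 11)·C(2, 1)·C(13, 10) = 403507104. Avoid both = 9364199760 − 962914680 − 773388616 + 403507104 = 8031403568.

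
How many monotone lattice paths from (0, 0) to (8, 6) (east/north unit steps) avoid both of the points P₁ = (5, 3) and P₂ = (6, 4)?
Number of paths = 1295

Inclusion–exclusion. Total paths: C(14, 8) = 3003. Through P₁: C(8, 5)·C(6, 3) = 1120. Through P₂: C(10, 6)·C(4, 2) = 1260. Since P₁ is strictly southwest of P₂, a monotone path through both must visit P₁ then P₂; paths through both = C(8, 5)·C(2, 1)·C(4, 2) = 672. Avoid both = 3003 − 1120 − 1260 + 672 = 1295.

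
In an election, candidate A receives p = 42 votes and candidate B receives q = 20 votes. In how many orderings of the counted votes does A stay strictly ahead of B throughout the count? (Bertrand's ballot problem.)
Strict-lead orderings = 3266814940064445

Total orderings of the 62 votes with 42 for A: C(62, 42) = 9206478467454345. By the Bertrand ballot formula (Cycle Lemma / reflection principle), the number of orderings in which A is strictly ahead of B throughout is (p − q)/(p + q) · C(p + q, p) = (42 − 20)/(42 + 20) · 9206478467454345 = 3266814940064445.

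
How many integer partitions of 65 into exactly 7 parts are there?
p(65, 7 parts) = 37108

Partitions of n into exactly k parts are in bijection with partitions of n − k into at most k parts (subtract 1 from each part). So p(65, exactly 7) = p(58, parts ≤ 7). Computing via the recurrence p(m, j) = p(m, j−1) + p(m−j, j) gives 37108.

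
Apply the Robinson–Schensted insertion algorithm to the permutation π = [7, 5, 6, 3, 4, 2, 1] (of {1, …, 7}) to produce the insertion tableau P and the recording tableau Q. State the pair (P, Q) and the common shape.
P = [1, 4] / [2, 6] / [3] / [5] / [7];  Q = [1, 3] / [2, 5] / [4] / [6] / [7];  common shape = (2, 2, 1, 1, 1)

Row-insert the values π_1, π_2, … into P one at a time, bumping the leftmost entry strictly greater than the inserted value down to the next row. The recording tableau Q records, in position (i, j), the step at which that cell was added to P.
  Insert 7 (step 1): P = [7];  Q = [1]
  Insert 5 (step 2): P = [5] / [7];  Q = [1] / [2]
  Insert 6 (step 3): P = [5, 6] / [7];  Q = [1, 3] / [2]
  Insert 3 (step 4): P = [3, 6] / [5] / [7];  Q = [1, 3] / [2] / [4]
  Insert 4 (step 5): P = [3, 4] / [5, 6] / [7];  Q = [1, 3] / [2, 5] / [4]
  Insert 2 (step 6): P = [2, 4] / [3, 6] / [5] / [7];  Q = [1, 3] / [2, 5] / [4] / [6]
  Insert 1 (step 7): P = [1, 4] / [2, 6] / [3] / [5] / [7];  Q = [1, 3] / [2, 5] / [4] / [6] / [7]
Final shape: (2, 2, 1, 1, 1).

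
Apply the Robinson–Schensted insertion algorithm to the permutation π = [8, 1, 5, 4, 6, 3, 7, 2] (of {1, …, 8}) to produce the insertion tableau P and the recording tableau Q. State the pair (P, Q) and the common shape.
P = [1, 2, 6, 7] / [3] / [4] / [5] / [8];  Q = [1, 3, 5, 7] / [2] / [4] / [6] / [8];  common shape = (4, 1, 1, 1, 1)

Row-insert the values π_1, π_2, … into P one at a time, bumping the leftmost entry strictly greater than the inserted value down to the next row. The recording tableau Q records, in position (i, j), the step at which that cell was added to P.
  Insert 8 (step 1): P = [8];  Q = [1]
  Insert 1 (step 2): P = [1] / [8];  Q = [1] / [2]
  Insert 5 (step 3): P = [1, 5] / [8];  Q = [1, 3] / [2]
  Insert 4 (step 4): P = [1, 4] / [5] / [8];  Q = [1, 3] / [2] / [4]
  Insert 6 (step 5): P = [1, 4, 6] / [5] / [8];  Q = [1, 3, 5] / [2] / [4]
  Insert 3 (step 6): P = [1, 3, 6] / [4] / [5] / [8];  Q = [1, 3, 5] / [2] / [4] / [6]
  Insert 7 (step 7): P = [1, 3, 6, 7] / [4] / [5] / [8];  Q = [1, 3, 5, 7] / [2] / [4] / [6]
  Insert 2 (step 8): P = [1, 2, 6, 7] / [3] / [4] / [5] / [8];  Q = [1, 3, 5, 7] / [2] / [4] / [6] / [8]
Final shape: (4, 1, 1, 1, 1).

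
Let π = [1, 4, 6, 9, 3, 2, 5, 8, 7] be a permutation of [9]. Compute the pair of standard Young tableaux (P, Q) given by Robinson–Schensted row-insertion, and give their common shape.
P = [1, 2, 5, 7] / [3, 6, 8] / [4, 9];  Q = [1, 2, 3, 4] / [5, 7, 8] / [6, 9];  common shape = (4, 3, 2)

Row-insert the values π_1, π_2, … into P one at a time, bumping the leftmost entry strictly greater than the inserted value down to the next row. The recording tableau Q records, in position (i, j), the step at which that cell was added to P.
  Insert 1 (step 1): P = [1];  Q = [1]
  Insert 4 (step 2): P = [1, 4];  Q = [1, 2]
  Insert 6 (step 3): P = [1, 4, 6];  Q = [1, 2, 3]
  Insert 9 (step 4): P = [1, 4, 6, 9];  Q = [1, 2, 3, 4]
  Insert 3 (step 5): P = [1, 3, 6, 9] / [4];  Q = [1, 2, 3, 4] / [5]
  Insert 2 (step 6): P = [1, 2, 6, 9] / [3] / [4];  Q = [1, 2, 3, 4] / [5] / [6]
  Insert 5 (step 7): P = [1, 2, 5, 9] / [3, 6] / [4];  Q = [1, 2, 3, 4] / [5, 7] / [6]
  Insert 8 (step 8): P = [1, 2, 5, 8] / [3, 6, 9] / [4];  Q = [1, 2, 3, 4] / [5, 7, 8] / [6]
  Insert 7 (step 9): P = [1, 2, 5, 7] / [3, 6, 8] / [4, 9];  Q = [1, 2, 3, 4] / [5, 7, 8] / [6, 9]
Final shape: (4, 3, 2).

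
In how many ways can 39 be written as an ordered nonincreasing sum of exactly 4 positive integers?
p(39, 4 parts) = 441

Partitions of n into exactly k parts are in bijection with partitions of n − k into at most k parts (subtract 1 from each part). So p(39, exactly 4) = p(35, parts ≤ 4). Computing via the recurrence p(m, j) = p(m, j−1) + p(m−j, j) gives 441.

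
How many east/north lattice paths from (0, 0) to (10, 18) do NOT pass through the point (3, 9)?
Number of paths = 10606310

Total paths from (0, 0) to (10, 18): C(28, 10) = 13123110. Paths through (3, 9): (paths (0, 0) → (3, 9)) × (paths (3, 9) → (10, 18)) = C(12, 3) · C(16, 7) = 220 · 11440 = 2516800. Avoidance count = 13123110 − 2516800 = 10606310.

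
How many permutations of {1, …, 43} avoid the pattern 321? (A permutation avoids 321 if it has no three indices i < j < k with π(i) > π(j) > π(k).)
C_43 = 150853479205085351660700

These 321-avoiding permutations are counted by the Catalan number C_n = (1/(n + 1)) · C(2n, n). For n = 43: C_43 = (1/44) · C(86, 43) = 6637553085023755473070800/44 = 150853479205085351660700.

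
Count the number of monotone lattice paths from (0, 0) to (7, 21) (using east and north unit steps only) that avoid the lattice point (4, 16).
Number of paths = 912720

Total paths from (0, 0) to (7, 21): C(28, 7) = 1184040. Paths through (4, 16): (paths (0, 0) → (4, 16)) × (paths (4, 16) → (7, 21)) = C(20, 4) · C(8, 3) = 4845 · 56 = 271320. Avoidance count = 1184040 − 271320 = 912720.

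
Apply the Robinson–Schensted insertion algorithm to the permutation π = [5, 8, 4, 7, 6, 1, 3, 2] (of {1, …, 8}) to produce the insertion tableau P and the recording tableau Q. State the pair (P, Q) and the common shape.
P = [1, 2] / [3, 6] / [4, 7] / [5] / [8];  Q = [1, 2] / [3, 4] / [5, 7] / [6] / [8];  common shape = (2, 2, 2, 1, 1)

Row-insert the values π_1, π_2, … into P one at a time, bumping the leftmost entry strictly greater than the inserted value down to the next row. The recording tableau Q records, in position (i, j), the step at which that cell was added to P.
  Insert 5 (step 1): P = [5];  Q = [1]
  Insert 8 (step 2): P = [5, 8];  Q = [1, 2]
  Insert 4 (step 3): P = [4, 8] / [5];  Q = [1, 2] / [3]
  Insert 7 (step 4): P = [4, 7] / [5, 8];  Q = [1, 2] / [3, 4]
  Insert 6 (step 5): P = [4, 6] / [5, 7] / [8];  Q = [1, 2] / [3, 4] / [5]
  Insert 1 (step 6): P = [1, 6] / [4, 7] / [5] / [8];  Q = [1, 2] / [3, 4] / [5] / [6]
  Insert 3 (step 7): P = [1, 3] / [4, 6] / [5, 7] / [8];  Q = [1, 2] / [3, 4] / [5, 7] / [6]
  Insert 2 (step 8): P = [1, 2] / [3, 6] / [4, 7] / [5] / [8];  Q = [1, 2] / [3, 4] / [5, 7] / [6] / [8]
Final shape: (2, 2, 2, 1, 1).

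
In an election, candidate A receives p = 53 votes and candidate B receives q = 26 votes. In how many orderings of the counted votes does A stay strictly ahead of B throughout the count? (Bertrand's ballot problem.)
Strict-lead orderings = 177349970171819554956

Total orderings of the 79 votes with 53 for A: C(79, 53) = 518912875687916475612. By the Bertrand ballot formula (Cycle Lemma / reflection principle), the number of orderings in which A is strictly ahead of B throughout is (p − q)/(p + q) · C(p + q, p) = (53 − 26)/(53 + 26) · 518912875687916475612 = 177349970171819554956.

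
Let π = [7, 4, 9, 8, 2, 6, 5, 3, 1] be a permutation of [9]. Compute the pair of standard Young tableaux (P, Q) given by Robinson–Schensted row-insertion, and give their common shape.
P = [1, 3] / [2, 5] / [4, 8] / [6] / [7] / [9];  Q = [1, 3] / [2, 4] / [5, 6] / [7] / [8] / [9];  common shape = (2, 2, 2, 1, 1, 1)

Row-insert the values π_1, π_2, … into P one at a time, bumping the leftmost entry strictly greater than the inserted value down to the next row. The recording tableau Q records, in position (i, j), the step at which that cell was added to P.
  Insert 7 (step 1): P = [7];  Q = [1]
  Insert 4 (step 2): P = [4] / [7];  Q = [1] / [2]
  Insert 9 (step 3): P = [4, 9] / [7];  Q = [1, 3] / [2]
  Insert 8 (step 4): P = [4, 8] / [7, 9];  Q = [1, 3] / [2, 4]
  Insert 2 (step 5): P = [2, 8] / [4, 9] / [7];  Q = [1, 3] / [2, 4] / [5]
  Insert 6 (step 6): P = [2, 6] / [4, 8] / [7, 9];  Q = [1, 3] / [2, 4] / [5, 6]
  Insert 5 (step 7): P = [2, 5] / [4, 6] / [7, 8] / [9];  Q = [1, 3] / [2, 4] / [5, 6] / [7]
  Insert 3 (step 8): P = [2, 3] / [4, 5] / [6, 8] / [7] / [9];  Q = [1, 3] / [2, 4] / [5, 6] / [7] / [8]
  Insert 1 (step 9): P = [1, 3] / [2, 5] / [4, 8] / [6] / [7] / [9];  Q = [1, 3] / [2, 4] / [5, 6] / [7] / [8] / [9]
Final shape: (2, 2, 2, 1, 1, 1).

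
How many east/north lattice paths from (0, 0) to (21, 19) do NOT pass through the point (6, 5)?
Number of paths = 95450261280

Total paths from (0, 0) to (21, 19): C(40, 21) = 131282408400. Paths through (6, 5): (paths (0, 0) → (6, 5)) × (paths (6, 5) → (21, 19)) = C(11, 6) · C(29, 15) = 462 · 77558760 = 35832147120. Avoidance count = 131282408400 − 35832147120 = 95450261280.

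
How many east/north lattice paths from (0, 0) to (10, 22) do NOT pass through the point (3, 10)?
Number of paths = 50101272

Total paths from (0, 0) to (10, 22): C(32, 10) = 64512240. Paths through (3, 10): (paths (0, 0) → (3, 10)) × (paths (3, 10) → (10, 22)) = C(13, 3) · C(19, 7) = 286 · 50388 = 14410968. Avoidance count = 64512240 − 14410968 = 50101272.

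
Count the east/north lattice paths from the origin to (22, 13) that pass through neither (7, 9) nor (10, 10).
Number of paths = 1368753180

Inclusion–exclusion. Total paths: C(35, 22) = 1476337800. Through P₁: C(16, 7)·C(19, 15) = 44341440. Through P₂: C(20, 10)·C(15, 12) = 84063980. Since P₁ is strictly southwest of P₂, a monotone path through both must visit P₁ then P₂; paths through both = C(16, 7)·C(4, 3)·C(15, 12) = 20820800. Avoid both = 1476337800 − 44341440 − 84063980 + 20820800 = 1368753180.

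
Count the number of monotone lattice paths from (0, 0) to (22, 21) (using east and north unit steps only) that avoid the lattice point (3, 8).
Number of paths = 994732837860

Total paths from (0, 0) to (22, 21): C(43, 22) = 1052049481860. Paths through (3, 8): (paths (0, 0) → (3, 8)) × (paths (3, 8) → (22, 21)) = C(11, 3) · C(32, 19) = 165 · 347373600 = 57316644000. Avoidance count = 1052049481860 − 57316644000 = 994732837860.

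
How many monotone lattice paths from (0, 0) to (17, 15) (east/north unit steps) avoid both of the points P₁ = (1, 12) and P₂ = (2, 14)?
Number of paths = 565708827

Inclusion–exclusion. Total paths: C(32, 17) = 565722720. Through P₁: C(13, 1)·C(19, 16) = 12597. Through P₂: C(16, 2)·C(16, 15) = 1920. Since P₁ is strictly southwest of P₂, a monotone path through both must visit P₁ then P₂; paths through both = C(13, 1)·C(3, 1)·C(16, 15) = 624. Avoid both = 565722720 − 12597 − 1920 + 624 = 565708827.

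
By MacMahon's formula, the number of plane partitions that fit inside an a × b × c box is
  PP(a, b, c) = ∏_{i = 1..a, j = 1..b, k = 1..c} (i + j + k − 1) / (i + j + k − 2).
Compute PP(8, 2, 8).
PP(8, 2, 8) = 34763300

Evaluate the triple product over i = 1..8, j = 1..2, k = 1..8. The factors are (2/1) · (3/2) · (4/3) · (5/4) · (6/5) · (7/6) · (8/7) · (9/8) · … (128 factors total). The numerators and denominators telescope so the product is an integer; carrying out the multiplication exactly gives PP(8, 2, 8) = 34763300.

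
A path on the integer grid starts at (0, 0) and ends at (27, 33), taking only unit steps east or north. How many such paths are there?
Number of paths = 88004802264174740

A monotone lattice path from (0, 0) to (27, 33) consists of 27 east steps and 33 north steps in some order, so it is determined by which 27 of the 60 steps are east. The count is C(60, 27) = 88004802264174740.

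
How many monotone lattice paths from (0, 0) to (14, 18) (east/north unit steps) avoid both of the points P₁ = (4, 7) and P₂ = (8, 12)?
Number of paths = 277062960

Inclusion–exclusion. Total paths: C(32, 14) = 471435600. Through P₁: C(11, 4)·C(21, 10) = 116396280. Through P₂: C(20, 8)·C(12, 6) = 116396280. Since P₁ is strictly southwest of P₂, a monotone path through both must visit P₁ then P₂; paths through both = C(11, 4)·C(9, 4)·C(12, 6) = 38419920. Avoid both = 471435600 − 116396280 − 116396280 + 38419920 = 277062960.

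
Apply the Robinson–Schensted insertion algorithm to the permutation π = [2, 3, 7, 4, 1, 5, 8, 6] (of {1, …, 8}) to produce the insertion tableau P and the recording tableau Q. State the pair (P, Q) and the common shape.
P = [1, 3, 4, 5, 6] / [2, 8] / [7];  Q = [1, 2, 3, 6, 7] / [4, 8] / [5];  common shape = (5, 2, 1)

Row-insert the values π_1, π_2, … into P one at a time, bumping the leftmost entry strictly greater than the inserted value down to the next row. The recording tableau Q records, in position (i, j), the step at which that cell was added to P.
  Insert 2 (step 1): P = [2];  Q = [1]
  Insert 3 (step 2): P = [2, 3];  Q = [1, 2]
  Insert 7 (step 3): P = [2, 3, 7];  Q = [1, 2, 3]
  Insert 4 (step 4): P = [2, 3, 4] / [7];  Q = [1, 2, 3] / [4]
  Insert 1 (step 5): P = [1, 3, 4] / [2] / [7];  Q = [1, 2, 3] / [4] / [5]
  Insert 5 (step 6): P = [1, 3, 4, 5] / [2] / [7];  Q = [1, 2, 3, 6] / [4] / [5]
  Insert 8 (step 7): P = [1, 3, 4, 5, 8] / [2] / [7];  Q = [1, 2, 3, 6, 7] / [4] / [5]
  Insert 6 (step 8): P = [1, 3, 4, 5, 6] / [2, 8] / [7];  Q = [1, 2, 3, 6, 7] / [4, 8] / [5]
Final shape: (5, 2, 1).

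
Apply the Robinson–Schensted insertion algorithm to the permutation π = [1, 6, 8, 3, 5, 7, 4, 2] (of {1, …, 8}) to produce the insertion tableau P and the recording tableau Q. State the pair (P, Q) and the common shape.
P = [1, 2, 4, 7] / [3, 8] / [5] / [6];  Q = [1, 2, 3, 6] / [4, 5] / [7] / [8];  common shape = (4, 2, 1, 1)

Row-insert the values π_1, π_2, … into P one at a time, bumping the leftmost entry strictly greater than the inserted value down to the next row. The recording tableau Q records, in position (i, j), the step at which that cell was added to P.
  Insert 1 (step 1): P = [1];  Q = [1]
  Insert 6 (step 2): P = [1, 6];  Q = [1, 2]
  Insert 8 (step 3): P = [1, 6, 8];  Q = [1, 2, 3]
  Insert 3 (step 4): P = [1, 3, 8] / [6];  Q = [1, 2, 3] / [4]
  Insert 5 (step 5): P = [1, 3, 5] / [6, 8];  Q = [1, 2, 3] / [4, 5]
  Insert 7 (step 6): P = [1, 3, 5, 7] / [6, 8];  Q = [1, 2, 3, 6] / [4, 5]
  Insert 4 (step 7): P = [1, 3, 4, 7] / [5, 8] / [6];  Q = [1, 2, 3, 6] / [4, 5] / [7]
  Insert 2 (step 8): P = [1, 2, 4, 7] / [3, 8] / [5] / [6];  Q = [1, 2, 3, 6] / [4, 5] / [7] / [8]
Final shape: (4, 2, 1, 1).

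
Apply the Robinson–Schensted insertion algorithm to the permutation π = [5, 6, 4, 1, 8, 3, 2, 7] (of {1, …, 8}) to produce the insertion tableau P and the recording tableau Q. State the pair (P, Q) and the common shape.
P = [1, 2, 7] / [3, 6, 8] / [4] / [5];  Q = [1, 2, 5] / [3, 6, 8] / [4] / [7];  common shape = (3, 3, 1, 1)

Row-insert the values π_1, π_2, … into P one at a time, bumping the leftmost entry strictly greater than the inserted value down to the next row. The recording tableau Q records, in position (i, j), the step at which that cell was added to P.
  Insert 5 (step 1): P = [5];  Q = [1]
  Insert 6 (step 2): P = [5, 6];  Q = [1, 2]
  Insert 4 (step 3): P = [4, 6] / [5];  Q = [1, 2] / [3]
  Insert 1 (step 4): P = [1, 6] / [4] / [5];  Q = [1, 2] / [3] / [4]
  Insert 8 (step 5): P = [1, 6, 8] / [4] / [5];  Q = [1, 2, 5] / [3] / [4]
  Insert 3 (step 6): P = [1, 3, 8] / [4, 6] / [5];  Q = [1, 2, 5] / [3, 6] / [4]
  Insert 2 (step 7): P = [1, 2, 8] / [3, 6] / [4] / [5];  Q = [1, 2, 5] / [3, 6] / [4] / [7]
  Insert 7 (step 8): P = [1, 2, 7] / [3, 6, 8] / [4] / [5];  Q = [1, 2, 5] / [3, 6, 8] / [4] / [7]
Final shape: (3, 3, 1, 1).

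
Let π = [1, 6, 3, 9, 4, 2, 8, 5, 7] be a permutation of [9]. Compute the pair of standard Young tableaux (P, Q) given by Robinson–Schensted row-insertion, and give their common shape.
P = [1, 2, 4, 5, 7] / [3, 8] / [6, 9];  Q = [1, 2, 4, 7, 9] / [3, 5] / [6, 8];  common shape = (5, 2, 2)

Row-insert the values π_1, π_2, … into P one at a time, bumping the leftmost entry strictly greater than the inserted value down to the next row. The recording tableau Q records, in position (i, j), the step at which that cell was added to P.
  Insert 1 (step 1): P = [1];  Q = [1]
  Insert 6 (step 2): P = [1, 6];  Q = [1, 2]
  Insert 3 (step 3): P = [1, 3] / [6];  Q = [1, 2] / [3]
  Insert 9 (step 4): P = [1, 3, 9] / [6];  Q = [1, 2, 4] / [3]
  Insert 4 (step 5): P = [1, 3, 4] / [6, 9];  Q = [1, 2, 4] / [3, 5]
  Insert 2 (step 6): P = [1, 2, 4] / [3, 9] / [6];  Q = [1, 2, 4] / [3, 5] / [6]
  Insert 8 (step 7): P = [1, 2, 4, 8] / [3, 9] / [6];  Q = [1, 2, 4, 7] / [3, 5] / [6]
  Insert 5 (step 8): P = [1, 2, 4, 5] / [3, 8] / [6, 9];  Q = [1, 2, 4, 7] / [3, 5] / [6, 8]
  Insert 7 (step 9): P = [1, 2, 4, 5, 7] / [3, 8] / [6, 9];  Q = [1, 2, 4, 7, 9] / [3, 5] / [6, 8]
Final shape: (5, 2, 2).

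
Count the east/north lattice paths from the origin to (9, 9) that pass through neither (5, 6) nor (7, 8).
Number of paths = 21461

Inclusion–exclusion. Total paths: C(18, 9) = 48620. Through P₁: C(11, 5)·C(7, 4) = 16170. Through P₂: C(15, 7)·C(3, 2) = 19305. Since P₁ is strictly southwest of P₂, a monotone path through both must visit P₁ then P₂; paths through both = C(11, 5)·C(4, 2)·C(3, 2) = 8316. Avoid both = 48620 − 16170 − 19305 + 8316 = 21461.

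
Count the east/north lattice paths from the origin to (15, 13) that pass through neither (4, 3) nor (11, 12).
Number of paths = 20338710

Inclusion–exclusion. Total paths: C(28, 15) = 37442160. Through P₁: C(7, 4)·C(21, 11) = 12345060. Through P₂: C(23, 11)·C(5, 4) = 6760390. Since P₁ is strictly southwest of P₂, a monotone path through both must visit P₁ then P₂; paths through both = C(7, 4)·C(16, 7)·C(5, 4) = 2002000. Avoid both = 37442160 − 12345060 − 6760390 + 2002000 = 20338710.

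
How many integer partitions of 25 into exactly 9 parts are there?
p(25, 9 parts) = 201

Partitions of n into exactly k parts are in bijection with partitions of n − k into at most k parts (subtract 1 from each part). So p(25, exactly 9) = p(16, parts ≤ 9). Computing via the recurrence p(m, j) = p(m, j−1) + p(m−j, j) gives 201.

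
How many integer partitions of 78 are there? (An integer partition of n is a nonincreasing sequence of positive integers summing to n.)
p(78) = 12132164

Compute p(n) via the recurrence p(n, m) = p(n, m−1) + p(n−m, m), where p(n, m) counts partitions of n with all parts ≤ m and p(n) = p(n, n). The base cases are p(0, m) = 1 and p(n, 0) = 0 for n > 0. Filling the table yields p(78) = 12132164. (Euler's pentagonal recurrence is an alternative.)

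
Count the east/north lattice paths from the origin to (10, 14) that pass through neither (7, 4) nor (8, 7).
Number of paths = 1682736

Inclusion–exclusion. Total paths: C(24, 10) = 1961256. Through P₁: C(11, 7)·C(13, 3) = 94380. Through P₂: C(15, 8)·C(9, 2) = 231660. Since P₁ is strictly southwest of P₂, a monotone path through both must visit P₁ then P₂; paths through both = C(11, 7)·C(4, 1)·C(9, 2) = 47520. Avoid both = 1961256 − 94380 − 231660 + 47520 = 1682736.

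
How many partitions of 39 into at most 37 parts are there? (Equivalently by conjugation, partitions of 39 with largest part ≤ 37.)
p(39, parts ≤ 37) = 31183

Use the recurrence p(n, m) = p(n, m−1) + p(n−m, m): either the largest part is < m (count p(n, m−1)) or the largest part is exactly m (remove one copy of m, count p(n−m, m)). With p(0, ·) = 1 this gives p(39, parts ≤ 37) = 31183. (By conjugating Young diagrams, this also counts partitions of 39 into at most 37 parts.)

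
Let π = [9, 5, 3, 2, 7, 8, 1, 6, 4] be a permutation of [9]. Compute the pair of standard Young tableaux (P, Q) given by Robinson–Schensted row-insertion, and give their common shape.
P = [1, 4, 8] / [2, 6] / [3, 7] / [5] / [9];  Q = [1, 5, 6] / [2, 8] / [3, 9] / [4] / [7];  common shape = (3, 2, 2, 1, 1)

Row-insert the values π_1, π_2, … into P one at a time, bumping the leftmost entry strictly greater than the inserted value down to the next row. The recording tableau Q records, in position (i, j), the step at which that cell was added to P.
  Insert 9 (step 1): P = [9];  Q = [1]
  Insert 5 (step 2): P = [5] / [9];  Q = [1] / [2]
  Insert 3 (step 3): P = [3] / [5] / [9];  Q = [1] / [2] / [3]
  Insert 2 (step 4): P = [2] / [3] / [5] / [9];  Q = [1] / [2] / [3] / [4]
  Insert 7 (step 5): P = [2, 7] / [3] / [5] / [9];  Q = [1, 5] / [2] / [3] / [4]
  Insert 8 (step 6): P = [2, 7, 8] / [3] / [5] / [9];  Q = [1, 5, 6] / [2] / [3] / [4]
  Insert 1 (step 7): P = [1, 7, 8] / [2] / [3] / [5] / [9];  Q = [1, 5, 6] / [2] / [3] / [4] / [7]
  Insert 6 (step 8): P = [1, 6, 8] / [2, 7] / [3] / [5] / [9];  Q = [1, 5, 6] / [2, 8] / [3] / [4] / [7]
  Insert 4 (step 9): P = [1, 4, 8] / [2, 6] / [3, 7] / [5] / [9];  Q = [1, 5, 6] / [2, 8] / [3, 9] / [4] / [7]
Final shape: (3, 2, 2, 1, 1).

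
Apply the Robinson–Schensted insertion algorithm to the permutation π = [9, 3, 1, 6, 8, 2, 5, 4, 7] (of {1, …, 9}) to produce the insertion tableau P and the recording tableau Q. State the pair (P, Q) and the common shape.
P = [1, 2, 4, 7] / [3, 5, 8] / [6] / [9];  Q = [1, 4, 5, 9] / [2, 6, 7] / [3] / [8];  common shape = (4, 3, 1, 1)

Row-insert the values π_1, π_2, … into P one at a time, bumping the leftmost entry strictly greater than the inserted value down to the next row. The recording tableau Q records, in position (i, j), the step at which that cell was added to P.
  Insert 9 (step 1): P = [9];  Q = [1]
  Insert 3 (step 2): P = [3] / [9];  Q = [1] / [2]
  Insert 1 (step 3): P = [1] / [3] / [9];  Q = [1] / [2] / [3]
  Insert 6 (step 4): P = [1, 6] / [3] / [9];  Q = [1, 4] / [2] / [3]
  Insert 8 (step 5): P = [1, 6, 8] / [3] / [9];  Q = [1, 4, 5] / [2] / [3]
  Insert 2 (step 6): P = [1, 2, 8] / [3, 6] / [9];  Q = [1, 4, 5] / [2, 6] / [3]
  Insert 5 (step 7): P = [1, 2, 5] / [3, 6, 8] / [9];  Q = [1, 4, 5] / [2, 6, 7] / [3]
  Insert 4 (step 8): P = [1, 2, 4] / [3, 5, 8] / [6] / [9];  Q = [1, 4, 5] / [2, 6, 7] / [3] / [8]
  Insert 7 (step 9): P = [1, 2, 4, 7] / [3, 5, 8] / [6] / [9];  Q = [1, 4, 5, 9] / [2, 6, 7] / [3] / [8]
Final shape: (4, 3, 1, 1).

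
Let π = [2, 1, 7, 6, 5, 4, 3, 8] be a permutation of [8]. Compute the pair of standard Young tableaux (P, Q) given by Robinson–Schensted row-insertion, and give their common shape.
P = [1, 3, 8] / [2, 4] / [5] / [6] / [7];  Q = [1, 3, 8] / [2, 4] / [5] / [6] / [7];  common shape = (3, 2, 1, 1, 1)

Row-insert the values π_1, π_2, … into P one at a time, bumping the leftmost entry strictly greater than the inserted value down to the next row. The recording tableau Q records, in position (i, j), the step at which that cell was added to P.
  Insert 2 (step 1): P = [2];  Q = [1]
  Insert 1 (step 2): P = [1] / [2];  Q = [1] / [2]
  Insert 7 (step 3): P = [1, 7] / [2];  Q = [1, 3] / [2]
  Insert 6 (step 4): P = [1, 6] / [2, 7];  Q = [1, 3] / [2, 4]
  Insert 5 (step 5): P = [1, 5] / [2, 6] / [7];  Q = [1, 3] / [2, 4] / [5]
  Insert 4 (step 6): P = [1, 4] / [2, 5] / [6] / [7];  Q = [1, 3] / [2, 4] / [5] / [6]
  Insert 3 (step 7): P = [1, 3] / [2, 4] / [5] / [6] / [7];  Q = [1, 3] / [2, 4] / [5] / [6] / [7]
  Insert 8 (step 8): P = [1, 3, 8] / [2, 4] / [5] / [6] / [7];  Q = [1, 3, 8] / [2, 4] / [5] / [6] / [7]
Final shape: (3, 2, 1, 1, 1).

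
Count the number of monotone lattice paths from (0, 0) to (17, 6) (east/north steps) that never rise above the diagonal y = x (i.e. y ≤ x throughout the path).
Number of paths = 67298

By the reflection principle (André's argument), the number of monotone paths to (17, 6) with n ≤ m that never go above y = x is C(23, 17) − C(23, 18) = 100947 − 33649 = 67298.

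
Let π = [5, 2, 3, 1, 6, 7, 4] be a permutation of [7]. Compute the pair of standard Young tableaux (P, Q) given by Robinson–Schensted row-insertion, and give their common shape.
P = [1, 3, 4, 7] / [2, 6] / [5];  Q = [1, 3, 5, 6] / [2, 7] / [4];  common shape = (4, 2, 1)

Row-insert the values π_1, π_2, … into P one at a time, bumping the leftmost entry strictly greater than the inserted value down to the next row. The recording tableau Q records, in position (i, j), the step at which that cell was added to P.
  Insert 5 (step 1): P = [5];  Q = [1]
  Insert 2 (step 2): P = [2] / [5];  Q = [1] / [2]
  Insert 3 (step 3): P = [2, 3] / [5];  Q = [1, 3] / [2]
  Insert 1 (step 4): P = [1, 3] / [2] / [5];  Q = [1, 3] / [2] / [4]
  Insert 6 (step 5): P = [1, 3, 6] / [2] / [5];  Q = [1, 3, 5] / [2] / [4]
  Insert 7 (step 6): P = [1, 3, 6, 7] / [2] / [5];  Q = [1, 3, 5, 6] / [2] / [4]
  Insert 4 (step 7): P = [1, 3, 4, 7] / [2, 6] / [5];  Q = [1, 3, 5, 6] / [2, 7] / [4]
Final shape: (4, 2, 1).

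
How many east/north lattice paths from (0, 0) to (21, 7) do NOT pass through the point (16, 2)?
Number of paths = 1145484

Total paths from (0, 0) to (21, 7): C(28, 21) = 1184040. Paths through (16, 2): (paths (0, 0) → (16, 2)) × (paths (16, 2) → (21, 7)) = C(18, 16) · C(10, 5) = 153 · 252 = 38556. Avoidance count = 1184040 − 38556 = 1145484.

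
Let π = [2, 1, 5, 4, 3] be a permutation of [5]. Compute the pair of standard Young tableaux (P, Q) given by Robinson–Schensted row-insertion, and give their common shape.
P = [1, 3] / [2, 4] / [5];  Q = [1, 3] / [2, 4] / [5];  common shape = (2, 2, 1)

Row-insert the values π_1, π_2, … into P one at a time, bumping the leftmost entry strictly greater than the inserted value down to the next row. The recording tableau Q records, in position (i, j), the step at which that cell was added to P.
  Insert 2 (step 1): P = [2];  Q = [1]
  Insert 1 (step 2): P = [1] / [2];  Q = [1] / [2]
  Insert 5 (step 3): P = [1, 5] / [2];  Q = [1, 3] / [2]
  Insert 4 (step 4): P = [1, 4] / [2, 5];  Q = [1, 3] / [2, 4]
  Insert 3 (step 5): P = [1, 3] / [2, 4] / [5];  Q = [1, 3] / [2, 4] / [5]
Final shape: (2, 2, 1).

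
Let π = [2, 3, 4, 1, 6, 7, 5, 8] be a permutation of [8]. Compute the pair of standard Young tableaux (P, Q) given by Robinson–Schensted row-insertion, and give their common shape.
P = [1, 3, 4, 5, 7, 8] / [2, 6];  Q = [1, 2, 3, 5, 6, 8] / [4, 7];  common shape = (6, 2)

Row-insert the values π_1, π_2, … into P one at a time, bumping the leftmost entry strictly greater than the inserted value down to the next row. The recording tableau Q records, in position (i, j), the step at which that cell was added to P.
  Insert 2 (step 1): P = [2];  Q = [1]
  Insert 3 (step 2): P = [2, 3];  Q = [1, 2]
  Insert 4 (step 3): P = [2, 3, 4];  Q = [1, 2, 3]
  Insert 1 (step 4): P = [1, 3, 4] / [2];  Q = [1, 2, 3] / [4]
  Insert 6 (step 5): P = [1, 3, 4, 6] / [2];  Q = [1, 2, 3, 5] / [4]
  Insert 7 (step 6): P = [1, 3, 4, 6, 7] / [2];  Q = [1, 2, 3, 5, 6] / [4]
  Insert 5 (step 7): P = [1, 3, 4, 5, 7] / [2, 6];  Q = [1, 2, 3, 5, 6] / [4, 7]
  Insert 8 (step 8): P = [1, 3, 4, 5, 7, 8] / [2, 6];  Q = [1, 2, 3, 5, 6, 8] / [4, 7]
Final shape: (6, 2).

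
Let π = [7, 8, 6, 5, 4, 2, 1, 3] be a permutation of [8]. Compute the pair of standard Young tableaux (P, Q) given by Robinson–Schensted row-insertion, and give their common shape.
P = [1, 3] / [2, 8] / [4] / [5] / [6] / [7];  Q = [1, 2] / [3, 8] / [4] / [5] / [6] / [7];  common shape = (2, 2, 1, 1, 1, 1)

Row-insert the values π_1, π_2, … into P one at a time, bumping the leftmost entry strictly greater than the inserted value down to the next row. The recording tableau Q records, in position (i, j), the step at which that cell was added to P.
  Insert 7 (step 1): P = [7];  Q = [1]
  Insert 8 (step 2): P = [7, 8];  Q = [1, 2]
  Insert 6 (step 3): P = [6, 8] / [7];  Q = [1, 2] / [3]
  Insert 5 (step 4): P = [5, 8] / [6] / [7];  Q = [1, 2] / [3] / [4]
  Insert 4 (step 5): P = [4, 8] / [5] / [6] / [7];  Q = [1, 2] / [3] / [4] / [5]
  Insert 2 (step 6): P = [2, 8] / [4] / [5] / [6] / [7];  Q = [1, 2] / [3] / [4] / [5] / [6]
  Insert 1 (step 7): P = [1, 8] / [2] / [4] / [5] / [6] / [7];  Q = [1, 2] / [3] / [4] / [5] / [6] / [7]
  Insert 3 (step 8): P = [1, 3] / [2, 8] / [4] / [5] / [6] / [7];  Q = [1, 2] / [3, 8] / [4] / [5] / [6] / [7]
Final shape: (2, 2, 1, 1, 1, 1).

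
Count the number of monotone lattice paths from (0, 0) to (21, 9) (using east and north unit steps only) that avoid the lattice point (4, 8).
Number of paths = 14298240

Total paths from (0, 0) to (21, 9): C(30, 21) = 14307150. Paths through (4, 8): (paths (0, 0) → (4, 8)) × (paths (4, 8) → (21, 9)) = C(12, 4) · C(18, 17) = 495 · 18 = 8910. Avoidance count = 14307150 − 8910 = 14298240.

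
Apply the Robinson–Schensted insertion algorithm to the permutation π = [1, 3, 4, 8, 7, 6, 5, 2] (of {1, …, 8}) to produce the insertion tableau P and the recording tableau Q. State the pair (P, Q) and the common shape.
P = [1, 2, 4, 5] / [3] / [6] / [7] / [8];  Q = [1, 2, 3, 4] / [5] / [6] / [7] / [8];  common shape = (4, 1, 1, 1, 1)

Row-insert the values π_1, π_2, … into P one at a time, bumping the leftmost entry strictly greater than the inserted value down to the next row. The recording tableau Q records, in position (i, j), the step at which that cell was added to P.
  Insert 1 (step 1): P = [1];  Q = [1]
  Insert 3 (step 2): P = [1, 3];  Q = [1, 2]
  Insert 4 (step 3): P = [1, 3, 4];  Q = [1, 2, 3]
  Insert 8 (step 4): P = [1, 3, 4, 8];  Q = [1, 2, 3, 4]
  Insert 7 (step 5): P = [1, 3, 4, 7] / [8];  Q = [1, 2, 3, 4] / [5]
  Insert 6 (step 6): P = [1, 3, 4, 6] / [7] / [8];  Q = [1, 2, 3, 4] / [5] / [6]
  Insert 5 (step 7): P = [1, 3, 4, 5] / [6] / [7] / [8];  Q = [1, 2, 3, 4] / [5] / [6] / [7]
  Insert 2 (step 8): P = [1, 2, 4, 5] / [3] / [6] / [7] / [8];  Q = [1, 2, 3, 4] / [5] / [6] / [7] / [8]
Final shape: (4, 1, 1, 1, 1).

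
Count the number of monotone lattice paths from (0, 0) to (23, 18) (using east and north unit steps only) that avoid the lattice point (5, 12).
Number of paths = 201279760552

Total paths from (0, 0) to (23, 18): C(41, 23) = 202112640600. Paths through (5, 12): (paths (0, 0) → (5, 12)) × (paths (5, 12) → (23, 18)) = C(17, 5) · C(24, 18) = 6188 · 134596 = 832880048. Avoidance count = 202112640600 − 832880048 = 201279760552.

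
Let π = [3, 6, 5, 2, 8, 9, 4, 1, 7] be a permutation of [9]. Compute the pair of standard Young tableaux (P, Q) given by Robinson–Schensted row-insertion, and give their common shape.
P = [1, 4, 7, 9] / [2, 5, 8] / [3] / [6];  Q = [1, 2, 5, 6] / [3, 7, 9] / [4] / [8];  common shape = (4, 3, 1, 1)

Row-insert the values π_1, π_2, … into P one at a time, bumping the leftmost entry strictly greater than the inserted value down to the next row. The recording tableau Q records, in position (i, j), the step at which that cell was added to P.
  Insert 3 (step 1): P = [3];  Q = [1]
  Insert 6 (step 2): P = [3, 6];  Q = [1, 2]
  Insert 5 (step 3): P = [3, 5] / [6];  Q = [1, 2] / [3]
  Insert 2 (step 4): P = [2, 5] / [3] / [6];  Q = [1, 2] / [3] / [4]
  Insert 8 (step 5): P = [2, 5, 8] / [3] / [6];  Q = [1, 2, 5] / [3] / [4]
  Insert 9 (step 6): P = [2, 5, 8, 9] / [3] / [6];  Q = [1, 2, 5, 6] / [3] / [4]
  Insert 4 (step 7): P = [2, 4, 8, 9] / [3, 5] / [6];  Q = [1, 2, 5, 6] / [3, 7] / [4]
  Insert 1 (step 8): P = [1, 4, 8, 9] / [2, 5] / [3] / [6];  Q = [1, 2, 5, 6] / [3, 7] / [4] / [8]
  Insert 7 (step 9): P = [1, 4, 7, 9] / [2, 5, 8] / [3] / [6];  Q = [1, 2, 5, 6] / [3, 7, 9] / [4] / [8]
Final shape: (4, 3, 1, 1).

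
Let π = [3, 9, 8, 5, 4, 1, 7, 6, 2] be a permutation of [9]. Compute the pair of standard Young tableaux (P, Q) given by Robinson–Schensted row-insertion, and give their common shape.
P = [1, 2, 6] / [3, 4] / [5, 7] / [8] / [9];  Q = [1, 2, 7] / [3, 8] / [4, 9] / [5] / [6];  common shape = (3, 2, 2, 1, 1)

Row-insert the values π_1, π_2, … into P one at a time, bumping the leftmost entry strictly greater than the inserted value down to the next row. The recording tableau Q records, in position (i, j), the step at which that cell was added to P.
  Insert 3 (step 1): P = [3];  Q = [1]
  Insert 9 (step 2): P = [3, 9];  Q = [1, 2]
  Insert 8 (step 3): P = [3, 8] / [9];  Q = [1, 2] / [3]
  Insert 5 (step 4): P = [3, 5] / [8] / [9];  Q = [1, 2] / [3] / [4]
  Insert 4 (step 5): P = [3, 4] / [5] / [8] / [9];  Q = [1, 2] / [3] / [4] / [5]
  Insert 1 (step 6): P = [1, 4] / [3] / [5] / [8] / [9];  Q = [1, 2] / [3] / [4] / [5] / [6]
  Insert 7 (step 7): P = [1, 4, 7] / [3] / [5] / [8] / [9];  Q = [1, 2, 7] / [3] / [4] / [5] / [6]
  Insert 6 (step 8): P = [1, 4, 6] / [3, 7] / [5] / [8] / [9];  Q = [1, 2, 7] / [3, 8] / [4] / [5] / [6]
  Insert 2 (step 9): P = [1, 2, 6] / [3, 4] / [5, 7] / [8] / [9];  Q = [1, 2, 7] / [3, 8] / [4, 9] / [5] / [6]
Final shape: (3, 2, 2, 1, 1).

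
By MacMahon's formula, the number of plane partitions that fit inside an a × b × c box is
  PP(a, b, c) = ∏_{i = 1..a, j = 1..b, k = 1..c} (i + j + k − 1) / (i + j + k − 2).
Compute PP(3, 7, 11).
PP(3, 7, 11) = 431621592480

Evaluate the triple product over i = 1..3, j = 1..7, k = 1..11. The factors are (2/1) · (3/2) · (4/3) · (5/4) · (6/5) · (7/6) · (8/7) · (9/8) · … (231 factors total). The numerators and denominators telescope so the product is an integer; carrying out the multiplication exactly gives PP(3, 7, 11) = 431621592480.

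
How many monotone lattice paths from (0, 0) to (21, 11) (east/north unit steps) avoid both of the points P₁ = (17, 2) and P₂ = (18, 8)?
Number of paths = 97680655

Inclusion–exclusion. Total paths: C(32, 21) = 129024480. Through P₁: C(19, 17)·C(13, 4) = 122265. Through P₂: C(26, 18)·C(6, 3) = 31245500. Since P₁ is strictly southwest of P₂, a monotone path through both must visit P₁ then P₂; paths through both = C(19, 17)·C(7, 1)·C(6, 3) = 23940. Avoid both = 129024480 − 122265 − 31245500 + 23940 = 97680655.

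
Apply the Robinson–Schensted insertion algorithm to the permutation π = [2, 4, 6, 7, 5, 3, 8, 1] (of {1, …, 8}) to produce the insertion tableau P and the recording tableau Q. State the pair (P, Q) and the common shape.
P = [1, 3, 5, 7, 8] / [2] / [4] / [6];  Q = [1, 2, 3, 4, 7] / [5] / [6] / [8];  common shape = (5, 1, 1, 1)

Row-insert the values π_1, π_2, … into P one at a time, bumping the leftmost entry strictly greater than the inserted value down to the next row. The recording tableau Q records, in position (i, j), the step at which that cell was added to P.
  Insert 2 (step 1): P = [2];  Q = [1]
  Insert 4 (step 2): P = [2, 4];  Q = [1, 2]
  Insert 6 (step 3): P = [2, 4, 6];  Q = [1, 2, 3]
  Insert 7 (step 4): P = [2, 4, 6, 7];  Q = [1, 2, 3, 4]
  Insert 5 (step 5): P = [2, 4, 5, 7] / [6];  Q = [1, 2, 3, 4] / [5]
  Insert 3 (step 6): P = [2, 3, 5, 7] / [4] / [6];  Q = [1, 2, 3, 4] / [5] / [6]
  Insert 8 (step 7): P = [2, 3, 5, 7, 8] / [4] / [6];  Q = [1, 2, 3, 4, 7] / [5] / [6]
  Insert 1 (step 8): P = [1, 3, 5, 7, 8] / [2] / [4] / [6];  Q = [1, 2, 3, 4, 7] / [5] / [6] / [8]
Final shape: (5, 1, 1, 1).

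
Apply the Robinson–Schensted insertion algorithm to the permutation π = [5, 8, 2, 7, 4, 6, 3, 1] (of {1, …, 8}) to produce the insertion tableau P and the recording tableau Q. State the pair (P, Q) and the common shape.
P = [1, 3, 6] / [2, 7] / [4] / [5] / [8];  Q = [1, 2, 6] / [3, 4] / [5] / [7] / [8];  common shape = (3, 2, 1, 1, 1)

Row-insert the values π_1, π_2, … into P one at a time, bumping the leftmost entry strictly greater than the inserted value down to the next row. The recording tableau Q records, in position (i, j), the step at which that cell was added to P.
  Insert 5 (step 1): P = [5];  Q = [1]
  Insert 8 (step 2): P = [5, 8];  Q = [1, 2]
  Insert 2 (step 3): P = [2, 8] / [5];  Q = [1, 2] / [3]
  Insert 7 (step 4): P = [2, 7] / [5, 8];  Q = [1, 2] / [3, 4]
  Insert 4 (step 5): P = [2, 4] / [5, 7] / [8];  Q = [1, 2] / [3, 4] / [5]
  Insert 6 (step 6): P = [2, 4, 6] / [5, 7] / [8];  Q = [1, 2, 6] / [3, 4] / [5]
  Insert 3 (step 7): P = [2, 3, 6] / [4, 7] / [5] / [8];  Q = [1, 2, 6] / [3, 4] / [5] / [7]
  Insert 1 (step 8): P = [1, 3, 6] / [2, 7] / [4] / [5] / [8];  Q = [1, 2, 6] / [3, 4] / [5] / [7] / [8]
Final shape: (3, 2, 1, 1, 1).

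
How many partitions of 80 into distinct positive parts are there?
q(80) = 77312

A partition into distinct parts is a strictly decreasing sequence summing to n. The recurrence d(n, m) = d(n, m−1) + d(n−m, m−1) (use part m at most once) with q(n) = d(n, n) gives q(80) = 77312. (Euler's theorem: # distinct-part partitions = # odd-part partitions.)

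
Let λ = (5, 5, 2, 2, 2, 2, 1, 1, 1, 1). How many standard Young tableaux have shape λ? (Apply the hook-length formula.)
# SYT of shape (5, 5, 2, 2, 2, 2, 1, 1, 1, 1) = 341976250

Hook-length formula: f^λ = n! / Π hook(c), product over all cells c of the Young diagram. For λ = (5, 5, 2, 2, 2, 2, 1, 1, 1, 1), n = 22 boxes. Hook lengths by row (left-to-right, top-to-bottom): [14, 9, 4, 3, 2]; [13, 8, 3, 2, 1]; [9, 4]; [8, 3]; [7, 2]; [6, 1]; [4]; [3]; [2]; [1]. Product of hooks = 3286780084224. So f^λ = 22! / 3286780084224 = 1124000727777607680000 / 3286780084224 = 341976250.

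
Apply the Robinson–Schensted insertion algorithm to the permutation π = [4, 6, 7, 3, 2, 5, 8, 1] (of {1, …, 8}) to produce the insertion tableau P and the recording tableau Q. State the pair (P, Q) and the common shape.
P = [1, 5, 7, 8] / [2, 6] / [3] / [4];  Q = [1, 2, 3, 7] / [4, 6] / [5] / [8];  common shape = (4, 2, 1, 1)

Row-insert the values π_1, π_2, … into P one at a time, bumping the leftmost entry strictly greater than the inserted value down to the next row. The recording tableau Q records, in position (i, j), the step at which that cell was added to P.
  Insert 4 (step 1): P = [4];  Q = [1]
  Insert 6 (step 2): P = [4, 6];  Q = [1, 2]
  Insert 7 (step 3): P = [4, 6, 7];  Q = [1, 2, 3]
  Insert 3 (step 4): P = [3, 6, 7] / [4];  Q = [1, 2, 3] / [4]
  Insert 2 (step 5): P = [2, 6, 7] / [3] / [4];  Q = [1, 2, 3] / [4] / [5]
  Insert 5 (step 6): P = [2, 5, 7] / [3, 6] / [4];  Q = [1, 2, 3] / [4, 6] / [5]
  Insert 8 (step 7): P = [2, 5, 7, 8] / [3, 6] / [4];  Q = [1, 2, 3, 7] / [4, 6] / [5]
  Insert 1 (step 8): P = [1, 5, 7, 8] / [2, 6] / [3] / [4];  Q = [1, 2, 3, 7] / [4, 6] / [5] / [8]
Final shape: (4, 2, 1, 1).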